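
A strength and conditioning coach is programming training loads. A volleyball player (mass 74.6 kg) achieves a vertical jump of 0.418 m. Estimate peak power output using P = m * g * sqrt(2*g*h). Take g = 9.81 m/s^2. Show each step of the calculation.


2 * g * h = 2 * 9.81 * 0.418 = 8.20116
sqrt(8.20116) = 2.863767 m/s
P = 74.6 * 9.81 * 2.863767 = 2095.78 W

2095.78 W


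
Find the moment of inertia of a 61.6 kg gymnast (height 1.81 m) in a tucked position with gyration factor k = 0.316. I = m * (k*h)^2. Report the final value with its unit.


Radius of gyration = 0.316 * 1.81 = 0.57196 m
I = 61.6 * 0.57196^2
= 61.6 * 0.327138
= 20.152 kg*m^2

20.152 kg*m^2


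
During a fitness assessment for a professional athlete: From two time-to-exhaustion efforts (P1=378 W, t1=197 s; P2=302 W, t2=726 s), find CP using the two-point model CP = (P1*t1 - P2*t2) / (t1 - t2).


Work in trial 1 = 74466 J
Work in trial 2 = 219252 J
Delta work = -144786 J
Delta time = -529 s
CP = -144786 / -529 = 273.7 W

273.7 W


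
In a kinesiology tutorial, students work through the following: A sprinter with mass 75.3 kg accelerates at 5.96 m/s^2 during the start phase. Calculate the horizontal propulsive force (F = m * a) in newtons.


F = m * a
= 75.3 * 5.96
= 448.79 N

448.79 N


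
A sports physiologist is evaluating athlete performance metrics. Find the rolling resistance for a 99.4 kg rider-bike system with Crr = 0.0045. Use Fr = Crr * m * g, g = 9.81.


m * g = 99.4 * 9.81 = 975.114 N
Fr = 0.0045 * 975.114 = 4.388 N

4.388 N


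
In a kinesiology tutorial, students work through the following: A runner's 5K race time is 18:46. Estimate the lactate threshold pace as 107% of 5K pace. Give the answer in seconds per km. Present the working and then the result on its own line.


Total race time = 18*60 + 46 = 1126 seconds
5K pace = 1126 / 5 = 225.2 sec/km
LT pace = 225.2 * 1.07 = 240.96 sec/km

240.96 s/km


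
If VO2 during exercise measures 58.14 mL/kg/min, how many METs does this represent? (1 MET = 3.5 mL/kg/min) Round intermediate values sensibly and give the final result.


METs = VO2 / 3.5 = 58.14 / 3.5 = 16.61

16.61 METs


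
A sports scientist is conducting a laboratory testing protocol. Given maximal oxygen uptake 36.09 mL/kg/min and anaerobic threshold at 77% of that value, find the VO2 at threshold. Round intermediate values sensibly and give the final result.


Percentage as decimal = 0.77
VO2 at AT = 36.09 * 0.77 = 27.79 mL/kg/min

27.79 mL/kg/min


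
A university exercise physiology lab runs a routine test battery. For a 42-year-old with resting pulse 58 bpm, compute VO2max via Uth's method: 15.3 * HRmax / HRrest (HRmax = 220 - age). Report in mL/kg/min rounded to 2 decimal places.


Step 1: HRmax = 220 - 42 = 178 bpm
Step 2: Ratio = 178 / 58 = 3.069
Step 3: VO2max = 15.3 * 3.069 = 46.96 mL/kg/min

46.96 mL/kg/min


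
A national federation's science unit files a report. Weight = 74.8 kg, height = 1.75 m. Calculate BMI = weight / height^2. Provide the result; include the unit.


height^2 = 1.75^2 = 3.0625
BMI = 74.8 / 3.0625 = 24.42 kg/m^2

24.42 kg/m^2


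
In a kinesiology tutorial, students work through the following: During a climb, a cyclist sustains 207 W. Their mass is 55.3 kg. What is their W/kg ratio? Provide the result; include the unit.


Power-to-weight = 207 W / 55.3 kg
= 3.743 W/kg

3.743 W/kg


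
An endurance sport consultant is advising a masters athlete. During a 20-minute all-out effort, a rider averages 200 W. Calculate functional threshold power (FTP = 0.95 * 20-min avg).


FTP = 0.95 * 200
= 190.0 W

190.0 W


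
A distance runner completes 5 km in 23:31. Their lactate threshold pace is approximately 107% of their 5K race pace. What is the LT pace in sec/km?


Convert to seconds: 23 min 31 s = 1411 s
Pace per km = 1411 / 5 = 282.2 s/km
LT pace = 282.2 * 1.07 = 301.95 s/km

301.95 s/km


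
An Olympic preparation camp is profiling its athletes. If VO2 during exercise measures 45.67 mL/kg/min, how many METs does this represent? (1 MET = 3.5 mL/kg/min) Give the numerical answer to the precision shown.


METs = VO2 / 3.5 = 45.67 / 3.5 = 13.05

13.05 METs


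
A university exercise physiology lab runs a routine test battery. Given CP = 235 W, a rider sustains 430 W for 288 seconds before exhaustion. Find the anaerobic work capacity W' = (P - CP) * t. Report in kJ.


Excess power = 430 - 235 = 195 W
Work above CP = 195 * 288 = 56160 J
W' = 56.16 kJ

56.16 kJ


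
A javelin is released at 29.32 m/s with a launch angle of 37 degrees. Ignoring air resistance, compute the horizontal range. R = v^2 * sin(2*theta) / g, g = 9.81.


Launch speed squared = 859.6624
sin(2 * 37 deg) = 0.961262
Range = 859.6624 * 0.961262 / 9.81
= 84.237 m

84.237 m


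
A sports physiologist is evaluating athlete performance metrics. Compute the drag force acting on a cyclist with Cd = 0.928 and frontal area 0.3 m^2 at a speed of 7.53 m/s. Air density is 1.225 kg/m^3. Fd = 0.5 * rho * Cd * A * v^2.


Step 1: v^2 = 56.7009
Step 2: Fd = 0.5 * 1.225 * 0.928 * 0.3 * 56.7009
= 9.669 N

9.669 N


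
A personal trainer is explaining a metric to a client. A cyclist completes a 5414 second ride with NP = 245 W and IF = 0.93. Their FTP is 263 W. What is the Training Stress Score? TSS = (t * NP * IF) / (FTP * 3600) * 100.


t * NP * IF = 5414 * 245 * 0.93 = 1233579.9
FTP * 3600 = 946800
TSS = (1233579.9 / 946800) * 100 = 130.29

130.29 TSS


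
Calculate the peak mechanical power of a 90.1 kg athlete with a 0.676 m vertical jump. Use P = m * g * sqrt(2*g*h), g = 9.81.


First, sqrt(2gh) = sqrt(2 * 9.81 * 0.676)
= sqrt(13.26312) = 3.641857 m/s
Power = 90.1 * 9.81 * 3.641857 = 3218.97 W

3218.97 W


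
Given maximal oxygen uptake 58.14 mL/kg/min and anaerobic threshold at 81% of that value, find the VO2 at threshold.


Percentage as decimal = 0.81
VO2 at AT = 58.14 * 0.81 = 47.09 mL/kg/min

47.09 mL/kg/min


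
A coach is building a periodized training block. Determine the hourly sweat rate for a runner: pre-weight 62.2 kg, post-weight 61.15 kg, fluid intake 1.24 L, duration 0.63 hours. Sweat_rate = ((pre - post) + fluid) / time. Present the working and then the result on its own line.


Mass lost = 62.2 - 61.15 = 1.05 kg
Add fluid consumed: 1.05 + 1.24 = 2.29 L total sweat
Sweat rate = 2.29 / 0.63 = 3.635 L/h

3.635 L/h


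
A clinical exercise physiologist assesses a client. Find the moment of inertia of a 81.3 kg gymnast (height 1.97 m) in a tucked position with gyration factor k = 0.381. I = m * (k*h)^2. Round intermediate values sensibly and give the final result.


Radius of gyration = 0.381 * 1.97 = 0.75057 m
I = 81.3 * 0.75057^2
= 81.3 * 0.563355
= 45.801 kg*m^2

45.801 kg*m^2


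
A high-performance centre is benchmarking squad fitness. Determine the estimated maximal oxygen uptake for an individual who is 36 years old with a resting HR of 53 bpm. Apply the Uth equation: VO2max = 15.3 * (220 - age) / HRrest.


HRmax = 220 - 36 = 184
VO2max = 15.3 * (184 / 53)
= 15.3 * 3.4717
= 53.12 mL/kg/min

53.12 mL/kg/min


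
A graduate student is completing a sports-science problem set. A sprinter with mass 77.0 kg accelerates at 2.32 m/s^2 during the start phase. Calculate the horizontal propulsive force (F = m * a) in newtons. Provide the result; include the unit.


F = m * a
= 77.0 * 2.32
= 178.64 N

178.64 N


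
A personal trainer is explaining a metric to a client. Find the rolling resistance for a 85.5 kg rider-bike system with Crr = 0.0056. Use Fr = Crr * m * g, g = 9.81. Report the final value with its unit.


m * g = 85.5 * 9.81 = 838.755 N
Fr = 0.0056 * 838.755 = 4.697 N

4.697 N


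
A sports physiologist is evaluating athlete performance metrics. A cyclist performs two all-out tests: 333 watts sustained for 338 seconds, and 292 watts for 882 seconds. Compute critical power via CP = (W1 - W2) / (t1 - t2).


W1 = P1 * t1 = 333 * 338 = 112554 J
W2 = P2 * t2 = 292 * 882 = 257544 J
CP = (112554 - 257544) / (338 - 882)
= 266.53 W

266.53 W


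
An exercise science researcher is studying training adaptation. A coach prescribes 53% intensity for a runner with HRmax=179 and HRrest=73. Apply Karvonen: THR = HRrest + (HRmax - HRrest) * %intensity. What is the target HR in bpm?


Heart rate reserve = 179 - 73 = 106
Intensity fraction = 53 / 100 = 0.53
THR = 73 + 106 * 0.53 = 129.18 bpm

129.18 bpm


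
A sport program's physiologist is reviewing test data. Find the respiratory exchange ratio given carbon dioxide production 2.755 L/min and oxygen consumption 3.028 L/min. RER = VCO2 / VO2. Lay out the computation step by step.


VCO2 = 2.755 L/min
VO2 = 3.028 L/min
RER = 2.755 / 3.028 = 0.9098

0.9098


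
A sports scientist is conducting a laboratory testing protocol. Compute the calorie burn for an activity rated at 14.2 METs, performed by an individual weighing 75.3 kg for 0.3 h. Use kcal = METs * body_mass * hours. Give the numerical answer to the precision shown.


Product of METs and mass = 14.2 * 75.3 = 1069.26
Total kcal = 1069.26 * 0.3 = 320.78 kcal

320.78 kcal


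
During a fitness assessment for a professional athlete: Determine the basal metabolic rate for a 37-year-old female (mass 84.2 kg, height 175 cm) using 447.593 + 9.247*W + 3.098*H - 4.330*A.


BMR = 447.593 + 9.247*84.2 + 3.098*175 - 4.330*37
= 1608.13 kcal/day

1608.13 kcal/day


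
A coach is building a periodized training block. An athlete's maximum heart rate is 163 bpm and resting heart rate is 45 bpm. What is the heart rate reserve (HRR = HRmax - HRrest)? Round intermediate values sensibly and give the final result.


HRR = HRmax - HRrest
= 163 - 45
= 118 bpm

118 bpm


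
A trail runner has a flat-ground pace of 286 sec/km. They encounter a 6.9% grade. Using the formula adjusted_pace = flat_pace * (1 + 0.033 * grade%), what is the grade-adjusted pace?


Grade factor = 1 + 0.033 * 6.9 = 1.2277
Adjusted = 286 * 1.2277 = 351.12 sec/km

351.12 s/km


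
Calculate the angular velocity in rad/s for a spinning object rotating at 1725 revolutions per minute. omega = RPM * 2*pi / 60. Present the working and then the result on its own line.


omega = RPM * 2*pi / 60
= 1725 * 6.28318531 / 60
= 180.642 rad/s

180.642 rad/s


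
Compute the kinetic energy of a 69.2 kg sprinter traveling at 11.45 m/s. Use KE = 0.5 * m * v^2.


Velocity squared = 131.1025
KE = 0.5 * 69.2 * 131.1025 = 4536.15 J

4536.15 J


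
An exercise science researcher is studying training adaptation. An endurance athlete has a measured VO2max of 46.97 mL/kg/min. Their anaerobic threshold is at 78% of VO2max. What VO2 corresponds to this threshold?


Anaerobic threshold VO2 = VO2max * 78%
= 46.97 * 0.78
= 36.64 mL/kg/min

36.64 mL/kg/min


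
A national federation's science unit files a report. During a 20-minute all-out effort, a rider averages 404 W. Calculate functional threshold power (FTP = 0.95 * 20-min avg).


FTP = 0.95 * 404
= 383.8 W

383.8 W


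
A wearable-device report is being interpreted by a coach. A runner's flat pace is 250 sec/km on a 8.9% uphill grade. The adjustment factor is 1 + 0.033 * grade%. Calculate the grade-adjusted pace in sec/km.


Factor = 1 + 0.033 * 8.9 = 1.2937
Adjusted pace = 250 * 1.2937
= 323.43 sec/km

323.43 s/km


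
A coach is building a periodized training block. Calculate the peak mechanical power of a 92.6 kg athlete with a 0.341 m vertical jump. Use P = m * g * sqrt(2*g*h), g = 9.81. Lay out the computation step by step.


First, sqrt(2gh) = sqrt(2 * 9.81 * 0.341)
= sqrt(6.69042) = 2.586585 m/s
Power = 92.6 * 9.81 * 2.586585 = 2349.67 W

2349.67 W


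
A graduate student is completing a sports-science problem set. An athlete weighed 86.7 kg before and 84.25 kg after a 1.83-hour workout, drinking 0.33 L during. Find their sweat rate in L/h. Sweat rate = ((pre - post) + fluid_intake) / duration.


Body mass change = 2.45 kg
Total sweat loss = 2.45 + 0.33 = 2.78 L
Rate = 2.78 / 1.83 = 1.519 L/h

1.519 L/h


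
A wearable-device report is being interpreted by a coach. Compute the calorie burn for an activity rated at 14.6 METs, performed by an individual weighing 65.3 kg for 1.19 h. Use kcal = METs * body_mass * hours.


Product of METs and mass = 14.6 * 65.3 = 953.38
Total kcal = 953.38 * 1.19 = 1134.52 kcal

1134.52 kcal


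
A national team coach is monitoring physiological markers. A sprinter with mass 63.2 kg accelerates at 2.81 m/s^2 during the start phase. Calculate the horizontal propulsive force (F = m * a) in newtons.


F = m * a
= 63.2 * 2.81
= 177.59 N

177.59 N


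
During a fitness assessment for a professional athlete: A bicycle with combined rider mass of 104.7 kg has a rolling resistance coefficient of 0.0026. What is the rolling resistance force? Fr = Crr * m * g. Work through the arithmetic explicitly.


Fr = 0.0026 * 104.7 * 9.81
= 0.27222 * 9.81
= 2.67 N

2.67 N


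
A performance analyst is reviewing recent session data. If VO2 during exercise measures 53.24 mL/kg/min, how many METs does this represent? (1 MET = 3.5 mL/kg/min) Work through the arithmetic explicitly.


METs = VO2 / 3.5 = 53.24 / 3.5 = 15.21

15.21 METs


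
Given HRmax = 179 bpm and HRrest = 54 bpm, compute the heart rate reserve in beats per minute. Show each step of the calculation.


Heart rate reserve = maximum HR minus resting HR
HRR = 179 - 54 = 125 bpm

125 bpm


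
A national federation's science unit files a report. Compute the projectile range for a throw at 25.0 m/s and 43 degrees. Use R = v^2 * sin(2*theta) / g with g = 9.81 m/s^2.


Two times the angle = 86 degrees
sin(86) = 0.997564
R = 625.0 * 0.997564 / 9.81 = 63.555 m

63.555 m


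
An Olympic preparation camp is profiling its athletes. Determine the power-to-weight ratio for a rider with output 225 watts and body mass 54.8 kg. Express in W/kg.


P/W = 225 / 54.8 = 4.106 W/kg

4.106 W/kg


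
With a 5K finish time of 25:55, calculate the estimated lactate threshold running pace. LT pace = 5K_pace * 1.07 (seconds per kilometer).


Race duration = 1555 s for 5 km
Average pace = 1555 / 5 = 311.0 s/km
LT pace = 311.0 * 1.07
= 332.77 s/km

332.77 s/km


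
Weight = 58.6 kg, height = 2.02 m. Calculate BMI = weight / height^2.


height^2 = 2.02^2 = 4.0804
BMI = 58.6 / 4.0804 = 14.36 kg/m^2

14.36 kg/m^2


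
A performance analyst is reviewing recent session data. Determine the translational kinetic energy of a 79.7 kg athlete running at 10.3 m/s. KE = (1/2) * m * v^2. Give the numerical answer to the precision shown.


KE = 0.5 * m * v^2
= 0.5 * 79.7 * 10.3^2
= 0.5 * 79.7 * 106.09
= 4227.69 J

4227.69 J


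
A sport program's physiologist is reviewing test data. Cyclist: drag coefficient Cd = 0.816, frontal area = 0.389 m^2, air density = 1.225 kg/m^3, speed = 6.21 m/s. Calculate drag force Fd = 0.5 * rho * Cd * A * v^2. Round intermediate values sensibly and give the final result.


v^2 = 6.21^2 = 38.5641
Fd = 0.5 * 1.225 * 0.816 * 0.389 * 38.5641
= 7.498 N

7.498 N


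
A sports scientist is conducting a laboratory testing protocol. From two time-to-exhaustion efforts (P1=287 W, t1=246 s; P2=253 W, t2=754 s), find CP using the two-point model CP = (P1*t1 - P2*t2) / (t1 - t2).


Work in trial 1 = 70602 J
Work in trial 2 = 190762 J
Delta work = -120160 J
Delta time = -508 s
CP = -120160 / -508 = 236.54 W

236.54 W


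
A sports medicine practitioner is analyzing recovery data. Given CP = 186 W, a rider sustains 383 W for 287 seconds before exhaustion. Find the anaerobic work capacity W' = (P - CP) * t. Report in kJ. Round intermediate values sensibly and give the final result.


Excess power = 383 - 186 = 197 W
Work above CP = 197 * 287 = 56539 J
W' = 56.539 kJ

56.539 kJ


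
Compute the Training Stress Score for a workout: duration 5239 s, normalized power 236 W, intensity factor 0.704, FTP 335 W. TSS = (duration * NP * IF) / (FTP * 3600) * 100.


Product = 5239 * 236 * 0.704 = 870428.416
Base = 335 * 3600 = 1206000
TSS = 870428.416 / 1206000 * 100 = 72.17

72.17 TSS


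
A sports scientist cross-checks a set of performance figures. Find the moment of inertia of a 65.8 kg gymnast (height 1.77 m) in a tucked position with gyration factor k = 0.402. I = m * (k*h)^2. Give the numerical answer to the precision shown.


Radius of gyration = 0.402 * 1.77 = 0.71154 m
I = 65.8 * 0.71154^2
= 65.8 * 0.506289
= 33.314 kg*m^2

33.314 kg*m^2


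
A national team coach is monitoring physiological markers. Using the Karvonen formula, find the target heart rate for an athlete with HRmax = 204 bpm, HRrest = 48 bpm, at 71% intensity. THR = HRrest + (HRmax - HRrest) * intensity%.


HRR = 204 - 48 = 156
THR = 48 + 156 * 0.71
= 48 + 110.76
= 158.76 bpm

158.76 bpm


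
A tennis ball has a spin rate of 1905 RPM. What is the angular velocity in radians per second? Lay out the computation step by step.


Convert RPM to rad/s: multiply by 2*pi and divide by 60
omega = 1905 * 2 * pi / 60
= 199.491 rad/s

199.491 rad/s


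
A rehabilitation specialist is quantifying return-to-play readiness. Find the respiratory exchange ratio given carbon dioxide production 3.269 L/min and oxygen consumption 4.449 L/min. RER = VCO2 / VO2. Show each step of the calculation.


VCO2 = 3.269 L/min
VO2 = 4.449 L/min
RER = 3.269 / 4.449 = 0.7348

0.7348


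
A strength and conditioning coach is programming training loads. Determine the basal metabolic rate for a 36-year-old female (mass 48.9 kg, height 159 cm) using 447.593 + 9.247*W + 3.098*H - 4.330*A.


BMR = 447.593 + 9.247*48.9 + 3.098*159 - 4.330*36
= 1236.47 kcal/day

1236.47 kcal/day


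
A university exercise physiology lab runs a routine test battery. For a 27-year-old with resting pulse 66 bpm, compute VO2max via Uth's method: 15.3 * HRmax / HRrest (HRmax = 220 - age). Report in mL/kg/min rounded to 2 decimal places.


Step 1: HRmax = 220 - 27 = 193 bpm
Step 2: Ratio = 193 / 66 = 2.9242
Step 3: VO2max = 15.3 * 2.9242 = 44.74 mL/kg/min

44.74 mL/kg/min


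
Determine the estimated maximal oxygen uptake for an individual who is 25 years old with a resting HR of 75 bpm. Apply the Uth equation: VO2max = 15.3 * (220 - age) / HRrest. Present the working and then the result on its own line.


HRmax = 220 - 25 = 195
VO2max = 15.3 * (195 / 75)
= 15.3 * 2.6
= 39.78 mL/kg/min

39.78 mL/kg/min


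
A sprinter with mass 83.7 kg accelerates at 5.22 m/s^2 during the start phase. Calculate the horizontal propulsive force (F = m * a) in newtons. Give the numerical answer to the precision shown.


F = m * a
= 83.7 * 5.22
= 436.91 N

436.91 N


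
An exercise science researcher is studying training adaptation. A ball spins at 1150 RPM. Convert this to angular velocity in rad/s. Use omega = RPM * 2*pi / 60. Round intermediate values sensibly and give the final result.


omega = 1150 * 2 * pi / 60
= 1150 * 6.28318531 / 60
= 7225.663 / 60
= 120.428 rad/s

120.428 rad/s


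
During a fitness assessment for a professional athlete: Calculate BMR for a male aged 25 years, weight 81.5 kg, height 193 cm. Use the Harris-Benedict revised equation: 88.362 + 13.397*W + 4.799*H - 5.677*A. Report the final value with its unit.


Substituting values:
W term = 13.397 * 81.5 = 1091.8555
H term = 4.799 * 193 = 926.207
A term = 5.677 * 25 = 141.925
BMR = 1964.5 kcal/day

1964.5 kcal/day


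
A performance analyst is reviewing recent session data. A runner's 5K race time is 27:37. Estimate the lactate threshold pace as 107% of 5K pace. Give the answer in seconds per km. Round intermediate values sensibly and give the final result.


Total race time = 27*60 + 37 = 1657 seconds
5K pace = 1657 / 5 = 331.4 sec/km
LT pace = 331.4 * 1.07 = 354.6 sec/km

354.6 s/km


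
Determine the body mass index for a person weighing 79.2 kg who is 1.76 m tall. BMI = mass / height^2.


BMI = mass / height^2
= 79.2 / 1.76^2
= 79.2 / 3.0976
= 25.57 kg/m^2

25.57 kg/m^2


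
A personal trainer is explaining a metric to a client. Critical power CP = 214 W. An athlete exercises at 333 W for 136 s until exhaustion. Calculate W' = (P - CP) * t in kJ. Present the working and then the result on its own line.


P - CP = 333 - 214 = 119 W
W' = 119 * 136 = 16184 J
= 16184 / 1000 = 16.184 kJ

16.184 kJ


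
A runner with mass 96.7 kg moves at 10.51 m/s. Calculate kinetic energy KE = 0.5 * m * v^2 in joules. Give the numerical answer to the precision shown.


v^2 = 10.51^2 = 110.4601
KE = 0.5 * 96.7 * 110.4601
= 5340.75 J

5340.75 J


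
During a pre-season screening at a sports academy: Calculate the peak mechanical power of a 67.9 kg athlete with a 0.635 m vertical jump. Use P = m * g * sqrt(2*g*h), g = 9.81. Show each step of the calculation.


First, sqrt(2gh) = sqrt(2 * 9.81 * 0.635)
= sqrt(12.4587) = 3.529688 m/s
Power = 67.9 * 9.81 * 3.529688 = 2351.12 W

2351.12 W


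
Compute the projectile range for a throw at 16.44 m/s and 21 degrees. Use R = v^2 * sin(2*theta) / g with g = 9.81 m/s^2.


Two times the angle = 42 degrees
sin(42) = 0.669131
R = 270.2736 * 0.669131 / 9.81 = 18.435 m

18.435 m


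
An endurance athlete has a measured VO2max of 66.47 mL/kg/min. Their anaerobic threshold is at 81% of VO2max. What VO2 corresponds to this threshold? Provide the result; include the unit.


Anaerobic threshold VO2 = VO2max * 81%
= 66.47 * 0.81
= 53.84 mL/kg/min

53.84 mL/kg/min


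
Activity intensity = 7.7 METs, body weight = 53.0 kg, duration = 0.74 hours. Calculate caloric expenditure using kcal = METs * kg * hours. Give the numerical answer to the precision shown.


kcal = 7.7 * 53.0 * 0.74
= 408.1 * 0.74
= 301.99 kcal

301.99 kcal


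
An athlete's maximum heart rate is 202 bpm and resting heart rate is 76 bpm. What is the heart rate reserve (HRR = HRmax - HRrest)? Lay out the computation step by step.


HRR = HRmax - HRrest
= 202 - 76
= 126 bpm

126 bpm


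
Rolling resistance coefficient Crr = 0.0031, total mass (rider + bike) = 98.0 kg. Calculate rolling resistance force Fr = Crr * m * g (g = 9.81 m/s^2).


Fr = Crr * m * g
= 0.0031 * 98.0 * 9.81
= 2.98 N

2.98 N


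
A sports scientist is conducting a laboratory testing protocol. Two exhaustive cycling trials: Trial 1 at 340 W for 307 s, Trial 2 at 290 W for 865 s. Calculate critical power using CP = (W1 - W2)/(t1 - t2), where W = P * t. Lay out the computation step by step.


W1 = 340 * 307 = 104380 J
W2 = 290 * 865 = 250850 J
CP = (104380 - 250850) / (307 - 865)
= -146470 / -558
= 262.49 W

262.49 W


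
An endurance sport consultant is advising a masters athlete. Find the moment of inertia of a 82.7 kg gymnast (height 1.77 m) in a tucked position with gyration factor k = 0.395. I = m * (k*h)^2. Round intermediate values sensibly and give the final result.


Radius of gyration = 0.395 * 1.77 = 0.69915 m
I = 82.7 * 0.69915^2
= 82.7 * 0.488811
= 40.425 kg*m^2

40.425 kg*m^2


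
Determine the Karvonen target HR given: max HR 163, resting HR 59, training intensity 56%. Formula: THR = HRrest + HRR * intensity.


HRR = HRmax - HRrest = 163 - 59 = 104
THR = 59 + 104 * 0.56
= 117.24 bpm

117.24 bpm


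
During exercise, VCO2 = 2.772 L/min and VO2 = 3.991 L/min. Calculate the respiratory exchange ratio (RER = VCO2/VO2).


RER = VCO2 / VO2
= 2.772 / 3.991
= 0.6946

0.6946


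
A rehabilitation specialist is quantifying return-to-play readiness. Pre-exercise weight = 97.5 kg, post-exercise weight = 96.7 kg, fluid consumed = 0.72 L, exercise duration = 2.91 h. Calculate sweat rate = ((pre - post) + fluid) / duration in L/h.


Weight loss = 97.5 - 96.7 = 0.8 kg (approx L)
Total sweat = 0.8 + 0.72 = 1.52 L
Sweat rate = 1.52 / 2.91 = 0.522 L/h

0.522 L/h


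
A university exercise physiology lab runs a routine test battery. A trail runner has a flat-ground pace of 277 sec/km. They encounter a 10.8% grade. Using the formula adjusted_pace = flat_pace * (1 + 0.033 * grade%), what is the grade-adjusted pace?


Grade factor = 1 + 0.033 * 10.8 = 1.3564
Adjusted = 277 * 1.3564 = 375.72 sec/km

375.72 s/km


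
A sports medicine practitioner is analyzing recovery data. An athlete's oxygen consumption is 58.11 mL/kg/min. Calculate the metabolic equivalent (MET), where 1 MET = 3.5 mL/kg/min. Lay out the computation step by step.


MET = VO2 / 3.5
= 58.11 / 3.5
= 16.6 METs

16.6 METs


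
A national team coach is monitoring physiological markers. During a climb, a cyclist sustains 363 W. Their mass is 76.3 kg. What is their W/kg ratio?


Power-to-weight = 363 W / 76.3 kg
= 4.758 W/kg

4.758 W/kg


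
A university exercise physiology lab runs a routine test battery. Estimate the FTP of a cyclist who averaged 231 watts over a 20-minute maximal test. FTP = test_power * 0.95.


FTP = 231 * 0.95 = 219.45 W

219.45 W


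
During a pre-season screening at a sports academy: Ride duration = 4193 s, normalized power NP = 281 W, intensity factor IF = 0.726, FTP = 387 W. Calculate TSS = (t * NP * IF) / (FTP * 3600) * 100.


Numerator = 4193 * 281 * 0.726 = 855397.158
Denominator = 387 * 3600 = 1393200
TSS = 855397.158 / 1393200 * 100
= 61.4

61.4 TSS


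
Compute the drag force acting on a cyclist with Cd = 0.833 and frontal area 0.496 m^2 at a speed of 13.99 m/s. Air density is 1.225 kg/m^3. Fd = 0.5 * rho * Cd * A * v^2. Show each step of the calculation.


Step 1: v^2 = 195.7201
Step 2: Fd = 0.5 * 1.225 * 0.833 * 0.496 * 195.7201
= 49.53 N

49.53 N


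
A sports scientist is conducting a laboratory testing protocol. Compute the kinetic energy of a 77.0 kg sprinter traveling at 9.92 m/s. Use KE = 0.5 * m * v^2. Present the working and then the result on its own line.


Velocity squared = 98.4064
KE = 0.5 * 77.0 * 98.4064 = 3788.65 J

3788.65 J


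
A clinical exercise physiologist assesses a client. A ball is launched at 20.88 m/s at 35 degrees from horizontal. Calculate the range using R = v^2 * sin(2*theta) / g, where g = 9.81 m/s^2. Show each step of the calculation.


sin(2 * 35) = sin(70) = 0.939693
v^2 = 20.88^2 = 435.9744
R = 435.9744 * 0.939693 / 9.81
= 41.762 m

41.762 m


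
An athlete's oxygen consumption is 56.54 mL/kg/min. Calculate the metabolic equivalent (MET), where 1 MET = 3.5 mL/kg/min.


MET = VO2 / 3.5
= 56.54 / 3.5
= 16.15 METs

16.15 METs


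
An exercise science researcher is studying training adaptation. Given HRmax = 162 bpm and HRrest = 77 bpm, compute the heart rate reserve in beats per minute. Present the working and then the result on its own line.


Heart rate reserve = maximum HR minus resting HR
HRR = 162 - 77 = 85 bpm

85 bpm


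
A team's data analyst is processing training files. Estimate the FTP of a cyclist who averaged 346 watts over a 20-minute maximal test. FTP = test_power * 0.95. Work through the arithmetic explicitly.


FTP = 346 * 0.95 = 328.7 W

328.7 W


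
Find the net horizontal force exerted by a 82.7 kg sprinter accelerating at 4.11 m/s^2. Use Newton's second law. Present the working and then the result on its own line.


Newton's second law: F = m * a
F = 82.7 * 4.11 = 339.9 N

339.9 N


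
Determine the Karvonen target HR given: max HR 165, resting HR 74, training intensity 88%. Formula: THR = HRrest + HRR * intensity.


HRR = HRmax - HRrest = 165 - 74 = 91
THR = 74 + 91 * 0.88
= 154.08 bpm

154.08 bpm


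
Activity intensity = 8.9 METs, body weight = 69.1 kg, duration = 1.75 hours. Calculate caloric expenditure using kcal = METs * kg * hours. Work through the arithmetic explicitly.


kcal = 8.9 * 69.1 * 1.75
= 614.99 * 1.75
= 1076.23 kcal

1076.23 kcal


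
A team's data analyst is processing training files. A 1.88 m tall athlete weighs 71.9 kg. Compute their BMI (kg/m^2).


height^2 = 3.5344 m^2
BMI = 71.9 / 3.5344 = 20.34 kg/m^2

20.34 kg/m^2


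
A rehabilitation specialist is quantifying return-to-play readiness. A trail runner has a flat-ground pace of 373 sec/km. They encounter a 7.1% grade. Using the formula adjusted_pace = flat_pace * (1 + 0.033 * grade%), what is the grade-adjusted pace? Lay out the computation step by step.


Grade factor = 1 + 0.033 * 7.1 = 1.2343
Adjusted = 373 * 1.2343 = 460.39 sec/km

460.39 s/km


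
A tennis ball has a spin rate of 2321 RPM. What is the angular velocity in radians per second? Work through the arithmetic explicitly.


Convert RPM to rad/s: multiply by 2*pi and divide by 60
omega = 2321 * 2 * pi / 60
= 243.055 rad/s

243.055 rad/s


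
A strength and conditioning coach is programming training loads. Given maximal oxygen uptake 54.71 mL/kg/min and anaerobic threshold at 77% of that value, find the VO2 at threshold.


Percentage as decimal = 0.77
VO2 at AT = 54.71 * 0.77 = 42.13 mL/kg/min

42.13 mL/kg/min


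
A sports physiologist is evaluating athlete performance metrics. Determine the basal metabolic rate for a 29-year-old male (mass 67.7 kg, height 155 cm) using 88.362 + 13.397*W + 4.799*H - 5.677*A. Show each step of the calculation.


BMR = 88.362 + 13.397*67.7 + 4.799*155 - 5.677*29
= 1574.55 kcal/day

1574.55 kcal/day


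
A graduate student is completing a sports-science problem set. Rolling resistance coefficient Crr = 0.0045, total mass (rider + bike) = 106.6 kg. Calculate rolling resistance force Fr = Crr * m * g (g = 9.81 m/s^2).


Fr = Crr * m * g
= 0.0045 * 106.6 * 9.81
= 4.706 N

4.706 N


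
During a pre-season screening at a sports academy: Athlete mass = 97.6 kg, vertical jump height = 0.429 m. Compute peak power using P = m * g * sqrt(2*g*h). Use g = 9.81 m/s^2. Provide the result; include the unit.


sqrt(2 * 9.81 * 0.429) = sqrt(8.41698) = 2.901203 m/s
P = 97.6 * 9.81 * 2.901203
= 2777.77 W

2777.77 W


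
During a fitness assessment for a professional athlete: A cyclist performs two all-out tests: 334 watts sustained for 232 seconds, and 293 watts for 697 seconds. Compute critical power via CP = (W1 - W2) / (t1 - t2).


W1 = P1 * t1 = 334 * 232 = 77488 J
W2 = P2 * t2 = 293 * 697 = 204221 J
CP = (77488 - 204221) / (232 - 697)
= 272.54 W

272.54 W


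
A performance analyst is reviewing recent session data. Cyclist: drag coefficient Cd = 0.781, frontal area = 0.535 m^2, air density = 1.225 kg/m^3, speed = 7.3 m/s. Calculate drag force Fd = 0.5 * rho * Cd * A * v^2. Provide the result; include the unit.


v^2 = 7.3^2 = 53.29
Fd = 0.5 * 1.225 * 0.781 * 0.535 * 53.29
= 13.638 N

13.638 N


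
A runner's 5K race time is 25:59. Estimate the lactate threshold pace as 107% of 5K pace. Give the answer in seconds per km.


Total race time = 25*60 + 59 = 1559 seconds
5K pace = 1559 / 5 = 311.8 sec/km
LT pace = 311.8 * 1.07 = 333.63 sec/km

333.63 s/km


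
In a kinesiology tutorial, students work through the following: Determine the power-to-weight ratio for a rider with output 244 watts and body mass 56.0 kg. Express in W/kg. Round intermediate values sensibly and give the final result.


P/W = 244 / 56.0 = 4.357 W/kg

4.357 W/kg


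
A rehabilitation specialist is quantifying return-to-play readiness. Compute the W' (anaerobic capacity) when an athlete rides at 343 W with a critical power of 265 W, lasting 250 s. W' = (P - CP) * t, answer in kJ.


Above-CP power = 78 W
Duration = 250 s
W' = 78 * 250 = 19500 J
Convert: 19500 / 1000 = 19.5 kJ

19.5 kJ


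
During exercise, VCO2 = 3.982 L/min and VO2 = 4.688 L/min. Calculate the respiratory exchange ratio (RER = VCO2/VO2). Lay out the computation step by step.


RER = VCO2 / VO2
= 3.982 / 4.688
= 0.8494

0.8494


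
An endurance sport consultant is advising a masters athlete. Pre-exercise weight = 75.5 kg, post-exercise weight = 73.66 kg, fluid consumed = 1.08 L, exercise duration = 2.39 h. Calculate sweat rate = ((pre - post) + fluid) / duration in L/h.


Weight loss = 75.5 - 73.66 = 1.84 kg (approx L)
Total sweat = 1.84 + 1.08 = 2.92 L
Sweat rate = 2.92 / 2.39 = 1.222 L/h

1.222 L/h


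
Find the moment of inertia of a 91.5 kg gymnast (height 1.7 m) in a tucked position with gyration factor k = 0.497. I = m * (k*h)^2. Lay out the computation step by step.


Radius of gyration = 0.497 * 1.7 = 0.8449 m
I = 91.5 * 0.8449^2
= 91.5 * 0.713856
= 65.318 kg*m^2

65.318 kg*m^2


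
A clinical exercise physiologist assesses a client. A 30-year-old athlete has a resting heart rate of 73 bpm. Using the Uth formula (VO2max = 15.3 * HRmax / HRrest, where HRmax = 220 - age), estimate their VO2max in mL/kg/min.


HRmax = 220 - 30 = 190 bpm
Ratio = HRmax / HRrest = 190 / 73 = 2.6027
VO2max = 15.3 * 2.6027 = 39.82 mL/kg/min

39.82 mL/kg/min


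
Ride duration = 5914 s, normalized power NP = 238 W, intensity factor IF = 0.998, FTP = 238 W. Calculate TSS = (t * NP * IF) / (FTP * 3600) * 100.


Numerator = 5914 * 238 * 0.998 = 1404716.936
Denominator = 238 * 3600 = 856800
TSS = 1404716.936 / 856800 * 100
= 163.95

163.95 TSS


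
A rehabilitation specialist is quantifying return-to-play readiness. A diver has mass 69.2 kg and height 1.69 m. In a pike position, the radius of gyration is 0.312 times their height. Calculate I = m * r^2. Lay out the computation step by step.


r = 0.312 * 1.69 = 0.52728 m
I = m * r^2 = 69.2 * 0.278024 = 19.239 kg*m^2

19.239 kg*m^2


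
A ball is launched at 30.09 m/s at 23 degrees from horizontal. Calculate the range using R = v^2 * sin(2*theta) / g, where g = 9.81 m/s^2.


sin(2 * 23) = sin(46) = 0.71934
v^2 = 30.09^2 = 905.4081
R = 905.4081 * 0.71934 / 9.81
= 66.391 m

66.391 m


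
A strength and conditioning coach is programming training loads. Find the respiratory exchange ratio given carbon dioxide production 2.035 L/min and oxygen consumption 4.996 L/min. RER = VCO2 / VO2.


VCO2 = 2.035 L/min
VO2 = 4.996 L/min
RER = 2.035 / 4.996 = 0.4073

0.4073


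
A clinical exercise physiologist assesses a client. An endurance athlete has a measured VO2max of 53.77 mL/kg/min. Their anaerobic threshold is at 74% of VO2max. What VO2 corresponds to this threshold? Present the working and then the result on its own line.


Anaerobic threshold VO2 = VO2max * 74%
= 53.77 * 0.74
= 39.79 mL/kg/min

39.79 mL/kg/min


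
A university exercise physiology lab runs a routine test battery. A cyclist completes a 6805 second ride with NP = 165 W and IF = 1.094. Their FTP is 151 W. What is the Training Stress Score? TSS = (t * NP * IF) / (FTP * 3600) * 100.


t * NP * IF = 6805 * 165 * 1.094 = 1228370.55
FTP * 3600 = 543600
TSS = (1228370.55 / 543600) * 100 = 225.97

225.97 TSS


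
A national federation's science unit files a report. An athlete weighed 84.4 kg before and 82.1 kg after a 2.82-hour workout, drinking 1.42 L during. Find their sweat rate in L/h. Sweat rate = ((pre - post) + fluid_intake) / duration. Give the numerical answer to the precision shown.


Body mass change = 2.3 kg
Total sweat loss = 2.3 + 1.42 = 3.72 L
Rate = 3.72 / 2.82 = 1.319 L/h

1.319 L/h


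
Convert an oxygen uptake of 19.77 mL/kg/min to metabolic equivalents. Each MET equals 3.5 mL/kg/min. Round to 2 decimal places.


One MET = 3.5 mL/kg/min
Number of METs = 19.77 / 3.5
= 5.65 METs

5.65 METs


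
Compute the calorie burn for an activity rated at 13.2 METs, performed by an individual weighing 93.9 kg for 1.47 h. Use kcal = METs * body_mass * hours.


Product of METs and mass = 13.2 * 93.9 = 1239.48
Total kcal = 1239.48 * 1.47 = 1822.04 kcal

1822.04 kcal


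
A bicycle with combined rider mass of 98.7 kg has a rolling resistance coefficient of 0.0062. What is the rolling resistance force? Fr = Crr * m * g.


Fr = 0.0062 * 98.7 * 9.81
= 0.61194 * 9.81
= 6.003 N

6.003 N


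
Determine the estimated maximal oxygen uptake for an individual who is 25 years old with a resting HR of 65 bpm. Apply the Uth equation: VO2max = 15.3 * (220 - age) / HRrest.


HRmax = 220 - 25 = 195
VO2max = 15.3 * (195 / 65)
= 15.3 * 3.0
= 45.9 mL/kg/min

45.9 mL/kg/min


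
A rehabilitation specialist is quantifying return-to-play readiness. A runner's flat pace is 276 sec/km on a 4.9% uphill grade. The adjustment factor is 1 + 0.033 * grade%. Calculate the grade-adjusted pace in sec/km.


Factor = 1 + 0.033 * 4.9 = 1.1617
Adjusted pace = 276 * 1.1617
= 320.63 sec/km

320.63 s/km


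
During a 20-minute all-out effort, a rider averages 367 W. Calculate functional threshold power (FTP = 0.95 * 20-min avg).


FTP = 0.95 * 367
= 348.65 W

348.65 W


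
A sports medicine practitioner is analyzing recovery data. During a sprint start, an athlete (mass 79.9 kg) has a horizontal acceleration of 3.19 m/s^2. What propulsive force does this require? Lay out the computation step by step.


Propulsive force = mass * acceleration
= 79.9 kg * 3.19 m/s^2
= 254.88 N

254.88 N


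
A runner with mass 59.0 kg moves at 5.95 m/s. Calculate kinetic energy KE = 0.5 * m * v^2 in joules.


v^2 = 5.95^2 = 35.4025
KE = 0.5 * 59.0 * 35.4025
= 1044.37 J

1044.37 J


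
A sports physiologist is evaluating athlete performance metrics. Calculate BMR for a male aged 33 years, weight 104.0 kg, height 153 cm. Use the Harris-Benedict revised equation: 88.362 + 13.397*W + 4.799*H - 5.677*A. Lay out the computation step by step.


Substituting values:
W term = 13.397 * 104.0 = 1393.288
H term = 4.799 * 153 = 734.247
A term = 5.677 * 33 = 187.341
BMR = 2028.56 kcal/day

2028.56 kcal/day


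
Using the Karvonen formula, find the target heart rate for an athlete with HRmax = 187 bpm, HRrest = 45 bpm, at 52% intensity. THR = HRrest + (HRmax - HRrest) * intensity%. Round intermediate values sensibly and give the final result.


HRR = 187 - 45 = 142
THR = 45 + 142 * 0.52
= 45 + 73.84
= 118.84 bpm

118.84 bpm


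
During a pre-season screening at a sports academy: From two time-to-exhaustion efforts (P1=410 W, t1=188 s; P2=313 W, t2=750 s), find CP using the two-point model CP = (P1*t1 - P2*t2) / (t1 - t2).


Work in trial 1 = 77080 J
Work in trial 2 = 234750 J
Delta work = -157670 J
Delta time = -562 s
CP = -157670 / -562 = 280.55 W

280.55 W


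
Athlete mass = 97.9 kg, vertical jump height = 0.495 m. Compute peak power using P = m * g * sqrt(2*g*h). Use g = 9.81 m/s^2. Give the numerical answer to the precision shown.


sqrt(2 * 9.81 * 0.495) = sqrt(9.7119) = 3.116392 m/s
P = 97.9 * 9.81 * 3.116392
= 2992.98 W

2992.98 W


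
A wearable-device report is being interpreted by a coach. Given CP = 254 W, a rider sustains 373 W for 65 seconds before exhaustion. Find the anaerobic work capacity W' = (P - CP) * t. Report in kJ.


Excess power = 373 - 254 = 119 W
Work above CP = 119 * 65 = 7735 J
W' = 7.735 kJ

7.735 kJ


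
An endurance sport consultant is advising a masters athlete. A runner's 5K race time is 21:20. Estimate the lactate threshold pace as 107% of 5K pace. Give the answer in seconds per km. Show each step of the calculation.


Total race time = 21*60 + 20 = 1280 seconds
5K pace = 1280 / 5 = 256.0 sec/km
LT pace = 256.0 * 1.07 = 273.92 sec/km

273.92 s/km


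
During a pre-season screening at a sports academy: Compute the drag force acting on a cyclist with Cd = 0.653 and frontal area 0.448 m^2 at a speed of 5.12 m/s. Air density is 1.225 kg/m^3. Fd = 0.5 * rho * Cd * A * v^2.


Step 1: v^2 = 26.2144
Step 2: Fd = 0.5 * 1.225 * 0.653 * 0.448 * 26.2144
= 4.697 N

4.697 N


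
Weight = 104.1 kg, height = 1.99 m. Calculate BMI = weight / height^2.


height^2 = 1.99^2 = 3.9601
BMI = 104.1 / 3.9601 = 26.29 kg/m^2

26.29 kg/m^2


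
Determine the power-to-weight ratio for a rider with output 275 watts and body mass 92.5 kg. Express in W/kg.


P/W = 275 / 92.5 = 2.973 W/kg

2.973 W/kg


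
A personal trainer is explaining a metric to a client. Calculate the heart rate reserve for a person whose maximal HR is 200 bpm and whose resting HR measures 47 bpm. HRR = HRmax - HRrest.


HRmax = 200 bpm
HRrest = 47 bpm
HRR = 200 - 47 = 153 bpm

153 bpm


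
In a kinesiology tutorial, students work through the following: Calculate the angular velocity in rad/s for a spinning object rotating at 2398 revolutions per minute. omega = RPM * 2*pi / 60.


omega = RPM * 2*pi / 60
= 2398 * 6.28318531 / 60
= 251.118 rad/s

251.118 rad/s
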